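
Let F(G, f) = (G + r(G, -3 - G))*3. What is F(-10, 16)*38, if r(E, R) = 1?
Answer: -1026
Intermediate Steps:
F(G, f) = 3 + 3*G (F(G, f) = (G + 1)*3 = (1 + G)*3 = 3 + 3*G)
F(-10, 16)*38 = (3 + 3*(-10))*38 = (3 - 30)*38 = -27*38 = -1026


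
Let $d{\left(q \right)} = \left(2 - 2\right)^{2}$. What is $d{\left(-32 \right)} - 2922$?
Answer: $-2922$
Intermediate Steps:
$d{\left(q \right)} = 0$ ($d{\left(q \right)} = 0^{2} = 0$)
$d{\left(-32 \right)} - 2922 = 0 - 2922 = -2922$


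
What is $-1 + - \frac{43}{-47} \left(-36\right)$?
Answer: $- \frac{1595}{47} \approx -33.936$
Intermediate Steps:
$-1 + - \frac{43}{-47} \left(-36\right) = -1 + \left(-43\right) \left(- \frac{1}{47}\right) \left(-36\right) = -1 + \frac{43}{47} \left(-36\right) = -1 - \frac{1548}{47} = - \frac{1595}{47}$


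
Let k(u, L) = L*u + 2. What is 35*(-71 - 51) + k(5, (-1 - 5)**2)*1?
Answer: -4088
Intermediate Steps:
k(u, L) = 2 + L*u
35*(-71 - 51) + k(5, (-1 - 5)**2)*1 = 35*(-71 - 51) + (2 + (-1 - 5)**2*5)*1 = 35*(-122) + (2 + (-6)**2*5)*1 = -4270 + (2 + 36*5)*1 = -4270 + (2 + 180)*1 = -4270 + 182*1 = -4270 + 182 = -4088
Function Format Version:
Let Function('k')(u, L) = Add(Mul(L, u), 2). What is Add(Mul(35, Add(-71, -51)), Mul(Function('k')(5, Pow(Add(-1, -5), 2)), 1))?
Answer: -4088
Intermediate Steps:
Function('k')(u, L) = Add(2, Mul(L, u))
Add(Mul(35, Add(-71, -51)), Mul(Function('k')(5, Pow(Add(-1, -5), 2)), 1)) = Add(Mul(35, Add(-71, -51)), Mul(Add(2, Mul(Pow(Add(-1, -5), 2), 5)), 1)) = Add(Mul(35, -122), Mul(Add(2, Mul(Pow(-6, 2), 5)), 1)) = Add(-4270, Mul(Add(2, Mul(36, 5)), 1)) = Add(-4270, Mul(Add(2, 180), 1)) = Add(-4270, Mul(182, 1)) = Add(-4270, 182) = -4088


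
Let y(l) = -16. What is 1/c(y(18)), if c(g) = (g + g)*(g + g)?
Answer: 1/1024 ≈ 0.00097656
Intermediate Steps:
c(g) = 4*g² (c(g) = (2*g)*(2*g) = 4*g²)
1/c(y(18)) = 1/(4*(-16)²) = 1/(4*256) = 1/1024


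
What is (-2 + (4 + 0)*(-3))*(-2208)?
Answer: 30912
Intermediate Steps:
(-2 + (4 + 0)*(-3))*(-2208) = (-2 + 4*(-3))*(-2208) = (-2 - 12)*(-2208) = -14*(-2208) = 30912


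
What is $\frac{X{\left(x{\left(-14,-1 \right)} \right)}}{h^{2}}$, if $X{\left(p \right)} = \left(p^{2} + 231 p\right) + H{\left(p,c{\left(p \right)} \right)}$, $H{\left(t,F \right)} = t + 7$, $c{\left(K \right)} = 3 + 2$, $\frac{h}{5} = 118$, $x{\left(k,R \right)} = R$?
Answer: $- \frac{56}{87025} \approx -0.00064349$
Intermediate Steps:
$h = 590$ ($h = 5 \cdot 118 = 590$)
$c{\left(K \right)} = 5$
$H{\left(t,F \right)} = 7 + t$
$X{\left(p \right)} = 7 + p^{2} + 232 p$ ($X{\left(p \right)} = \left(p^{2} + 231 p\right) + \left(7 + p\right) = 7 + p^{2} + 232 p$)
$\frac{X{\left(x{\left(-14,-1 \right)} \right)}}{h^{2}} = \frac{7 + \left(-1\right)^{2} + 232 \left(-1\right)}{590^{2}} = \frac{7 + 1 - 232}{348100} = \left(-224\right) \frac{1}{348100} = - \frac{56}{87025}$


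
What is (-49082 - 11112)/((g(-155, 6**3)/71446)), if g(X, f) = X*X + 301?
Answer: -2150310262/12163 ≈ -1.7679e+5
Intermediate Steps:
g(X, f) = 301 + X**2 (g(X, f) = X**2 + 301 = 301 + X**2)
(-49082 - 11112)/((g(-155, 6**3)/71446)) = (-49082 - 11112)/(((301 + (-155)**2)/71446)) = -60194*71446/(301 + 24025) = -60194/(24326*(1/71446)) = -60194/12163/35723 = -60194*35723/12163 = -2150310262/12163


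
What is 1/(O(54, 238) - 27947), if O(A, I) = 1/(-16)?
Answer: -16/447153 ≈ -3.5782e-5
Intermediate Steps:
O(A, I) = -1/16
1/(O(54, 238) - 27947) = 1/(-1/16 - 27947) = 1/(-447153/16) = -16/447153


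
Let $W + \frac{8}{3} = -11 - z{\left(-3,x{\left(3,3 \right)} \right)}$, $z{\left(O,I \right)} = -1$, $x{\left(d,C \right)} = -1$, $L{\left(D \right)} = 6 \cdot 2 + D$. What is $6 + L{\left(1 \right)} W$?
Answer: $- \frac{476}{3} \approx -158.67$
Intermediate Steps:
$L{\left(D \right)} = 12 + D$
$W = - \frac{38}{3}$ ($W = - \frac{8}{3} - 10 = - \frac{38}{3} \approx -12.667$)
$6 + L{\left(1 \right)} W = 6 + \left(12 + 1\right) \left(- \frac{38}{3}\right) = 6 + 13 \left(- \frac{38}{3}\right) = 6 - \frac{494}{3} = - \frac{476}{3}$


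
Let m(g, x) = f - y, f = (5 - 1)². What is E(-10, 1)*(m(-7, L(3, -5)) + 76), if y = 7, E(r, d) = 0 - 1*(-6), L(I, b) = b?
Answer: 510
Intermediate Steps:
E(r, d) = 6 (E(r, d) = 0 + 6 = 6)
f = 16 (f = 4² = 16)
m(g, x) = 9 (m(g, x) = 16 - 1*7 = 16 - 7 = 9)
E(-10, 1)*(m(-7, L(3, -5)) + 76) = 6*(9 + 76) = 6*85 = 510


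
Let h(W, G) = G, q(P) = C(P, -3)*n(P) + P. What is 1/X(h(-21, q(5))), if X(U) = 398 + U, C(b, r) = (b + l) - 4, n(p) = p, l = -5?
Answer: 1/383 ≈ 0.0026110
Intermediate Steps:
C(b, r) = -9 + b (C(b, r) = (b - 5) - 4 = (-5 + b) - 4 = -9 + b)
q(P) = P + P*(-9 + P) (q(P) = (-9 + P)*P + P = P*(-9 + P) + P = P + P*(-9 + P))
1/X(h(-21, q(5))) = 1/(398 + 5*(-8 + 5)) = 1/(398 + 5*(-3)) = 1/(398 - 15) = 1/383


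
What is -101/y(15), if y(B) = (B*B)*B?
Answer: -101/3375 ≈ -0.029926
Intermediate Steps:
y(B) = B³ (y(B) = B²*B = B³)
-101/y(15) = -101/(15³) = -101/3375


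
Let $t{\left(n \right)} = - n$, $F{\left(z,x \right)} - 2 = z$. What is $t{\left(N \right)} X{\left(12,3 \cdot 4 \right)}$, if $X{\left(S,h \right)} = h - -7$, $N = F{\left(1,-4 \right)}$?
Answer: $-57$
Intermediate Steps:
$F{\left(z,x \right)} = 2 + z$
$N = 3$ ($N = 2 + 1 = 3$)
$X{\left(S,h \right)} = 7 + h$ ($X{\left(S,h \right)} = h + 7 = 7 + h$)
$t{\left(N \right)} X{\left(12,3 \cdot 4 \right)} = \left(-1\right) 3 \left(7 + 3 \cdot 4\right) = - 3 \left(7 + 12\right) = \left(-3\right) 19 = -57$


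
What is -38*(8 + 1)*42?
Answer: -14364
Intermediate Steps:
-38*(8 + 1)*42 = -38*9*42 = -342*42 = -14364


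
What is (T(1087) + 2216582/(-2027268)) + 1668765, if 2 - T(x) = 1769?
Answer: 1689724742441/1013634 ≈ 1.6670e+6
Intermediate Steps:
T(x) = -1767 (T(x) = 2 - 1*1769 = 2 - 1769 = -1767)
(T(1087) + 2216582/(-2027268)) + 1668765 = (-1767 + 2216582/(-2027268)) + 1668765 = (-1767 + 2216582*(-1/2027268)) + 1668765 = (-1767 - 1108291/1013634) + 1668765 = -1792199569/1013634 + 1668765 = 1689724742441/1013634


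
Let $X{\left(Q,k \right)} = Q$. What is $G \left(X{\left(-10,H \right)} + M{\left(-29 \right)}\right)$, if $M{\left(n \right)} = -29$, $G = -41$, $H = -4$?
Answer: $1599$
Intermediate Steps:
$G \left(X{\left(-10,H \right)} + M{\left(-29 \right)}\right) = - 41 \left(-10 - 29\right) = \left(-41\right) \left(-39\right) = 1599$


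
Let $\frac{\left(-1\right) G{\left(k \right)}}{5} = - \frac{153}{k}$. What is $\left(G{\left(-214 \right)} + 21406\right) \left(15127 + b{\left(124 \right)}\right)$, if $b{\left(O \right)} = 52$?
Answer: $\frac{69521626301}{214} \approx 3.2487 \cdot 10^{8}$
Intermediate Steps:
$G{\left(k \right)} = \frac{765}{k}$ ($G{\left(k \right)} = - 5 \left(- \frac{153}{k}\right) = \frac{765}{k}$)
$\left(G{\left(-214 \right)} + 21406\right) \left(15127 + b{\left(124 \right)}\right) = \left(\frac{765}{-214} + 21406\right) \left(15127 + 52\right) = \left(765 \left(- \frac{1}{214}\right) + 21406\right) 15179 = \left(- \frac{765}{214} + 21406\right) 15179 = \frac{4580119}{214} \cdot 15179 = \frac{69521626301}{214}$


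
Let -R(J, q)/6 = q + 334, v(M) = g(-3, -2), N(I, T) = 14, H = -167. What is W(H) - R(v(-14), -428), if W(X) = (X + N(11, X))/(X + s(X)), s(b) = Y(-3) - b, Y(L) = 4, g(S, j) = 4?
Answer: -2409/4 ≈ -602.25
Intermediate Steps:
v(M) = 4
R(J, q) = -2004 - 6*q (R(J, q) = -6*(q + 334) = -6*(334 + q) = -2004 - 6*q)
s(b) = 4 - b
W(X) = 7/2 + X/4 (W(X) = (X + 14)/(X + (4 - X)) = (14 + X)/4 = (14 + X)*(1/4) = 7/2 + X/4)
W(H) - R(v(-14), -428) = (7/2 + (1/4)*(-167)) - (-2004 - 6*(-428)) = (7/2 - 167/4) - (-2004 + 2568) = -153/4 - 1*564 = -153/4 - 564 = -2409/4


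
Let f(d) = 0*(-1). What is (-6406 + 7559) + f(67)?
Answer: 1153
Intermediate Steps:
f(d) = 0
(-6406 + 7559) + f(67) = (-6406 + 7559) + 0 = 1153 + 0 = 1153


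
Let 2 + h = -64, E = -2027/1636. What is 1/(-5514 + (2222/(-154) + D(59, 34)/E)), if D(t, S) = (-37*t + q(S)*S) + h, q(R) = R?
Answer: -14189/65925837 ≈ -0.00021523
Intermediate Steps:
E = -2027/1636 (E = -2027*1/1636 = -2027/1636 ≈ -1.2390)
h = -66 (h = -2 - 64 = -66)
D(t, S) = -66 + S² - 37*t (D(t, S) = (-37*t + S*S) - 66 = (-37*t + S²) - 66 = (S² - 37*t) - 66 = -66 + S² - 37*t)
1/(-5514 + (2222/(-154) + D(59, 34)/E)) = 1/(-5514 + (2222/(-154) + (-66 + 34² - 37*59)/(-2027/1636))) = 1/(-5514 + (2222*(-1/154) + (-66 + 1156 - 2183)*(-1636/2027))) = 1/(-5514 + (-101/7 - 1093*(-1636/2027))) = 1/(-5514 + (-101/7 + 1788148/2027)) = 1/(-5514 + 12312309/14189) = 1/(-65925837/14189) = -14189/65925837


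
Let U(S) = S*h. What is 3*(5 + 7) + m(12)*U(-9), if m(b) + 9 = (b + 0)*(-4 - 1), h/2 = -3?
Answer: -3690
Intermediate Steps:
h = -6 (h = 2*(-3) = -6)
U(S) = -6*S (U(S) = S*(-6) = -6*S)
m(b) = -9 - 5*b (m(b) = -9 + (b + 0)*(-4 - 1) = -9 + b*(-5) = -9 - 5*b)
3*(5 + 7) + m(12)*U(-9) = 3*(5 + 7) + (-9 - 5*12)*(-6*(-9)) = 3*12 + (-9 - 60)*54 = 36 - 69*54 = 36 - 3726 = -3690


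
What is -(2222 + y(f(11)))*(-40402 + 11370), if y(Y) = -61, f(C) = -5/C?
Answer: 62738152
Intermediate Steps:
-(2222 + y(f(11)))*(-40402 + 11370) = -(2222 - 61)*(-40402 + 11370) = -2161*(-29032) = -1*(-62738152) = 62738152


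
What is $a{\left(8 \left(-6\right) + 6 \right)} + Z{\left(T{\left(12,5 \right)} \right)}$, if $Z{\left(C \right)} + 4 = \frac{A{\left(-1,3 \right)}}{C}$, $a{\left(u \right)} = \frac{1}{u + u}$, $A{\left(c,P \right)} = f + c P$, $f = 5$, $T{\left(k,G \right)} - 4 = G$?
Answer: $- \frac{955}{252} \approx -3.7897$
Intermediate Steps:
$T{\left(k,G \right)} = 4 + G$
$A{\left(c,P \right)} = 5 + P c$ ($A{\left(c,P \right)} = 5 + c P = 5 + P c$)
$a{\left(u \right)} = \frac{1}{2 u}$
$Z{\left(C \right)} = -4 + \frac{2}{C}$ ($Z{\left(C \right)} = -4 + \frac{5 + 3 \left(-1\right)}{C} = -4 + \frac{5 - 3}{C} = -4 + \frac{2}{C}$)
$a{\left(8 \left(-6\right) + 6 \right)} + Z{\left(T{\left(12,5 \right)} \right)} = \frac{1}{2 \left(8 \left(-6\right) + 6\right)} - \left(4 - \frac{2}{4 + 5}\right) = \frac{1}{2 \left(-48 + 6\right)} - \left(4 - \frac{2}{9}\right) = \frac{1}{2 \left(-42\right)} + \left(-4 + 2 \cdot \frac{1}{9}\right) = \frac{1}{2} \left(- \frac{1}{42}\right) + \left(-4 + \frac{2}{9}\right) = - \frac{1}{84} - \frac{34}{9} = - \frac{955}{252}$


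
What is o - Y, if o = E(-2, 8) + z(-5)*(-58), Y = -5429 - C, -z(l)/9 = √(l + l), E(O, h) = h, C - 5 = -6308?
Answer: -866 + 522*I*√10 ≈ -866.0 + 1650.7*I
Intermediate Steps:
C = -6303 (C = 5 - 6308 = -6303)
z(l) = -9*√2*√l (z(l) = -9*√(l + l) = -9*√2*√l)
Y = 874 (Y = -5429 - 1*(-6303) = -5429 + 6303 = 874)
o = 8 + 522*I*√10 (o = 8 - 9*√2*√(-5)*(-58) = 8 - 9*√2*I*√5*(-58) = 8 - 9*I*√10*(-58) = 8 + 522*I*√10 ≈ 8.0 + 1650.7*I)
o - Y = (8 + 522*I*√10) - 1*874 = (8 + 522*I*√10) - 874 = -866 + 522*I*√10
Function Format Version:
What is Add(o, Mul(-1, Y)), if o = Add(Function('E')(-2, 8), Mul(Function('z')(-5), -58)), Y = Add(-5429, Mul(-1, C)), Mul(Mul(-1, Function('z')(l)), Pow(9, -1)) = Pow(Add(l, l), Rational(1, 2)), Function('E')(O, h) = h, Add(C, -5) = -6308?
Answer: Add(-866, Mul(522, I, Pow(10, Rational(1, 2)))) ≈ Add(-866.00, Mul(1650.7, I))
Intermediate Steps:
C = -6303 (C = Add(5, -6308) = -6303)
Function('z')(l) = Mul(-9, Pow(2, Rational(1, 2)), Pow(l, Rational(1, 2))) (Function('z')(l) = Mul(-9, Pow(Add(l, l), Rational(1, 2))) = Mul(-9, Pow(Mul(2, l), Rational(1, 2))) = Mul(-9, Mul(Pow(2, Rational(1, 2)), Pow(l, Rational(1, 2)))) = Mul(-9, Pow(2, Rational(1, 2)), Pow(l, Rational(1, 2))))
Y = 874 (Y = Add(-5429, Mul(-1, -6303)) = Add(-5429, 6303) = 874)
o = Add(8, Mul(522, I, Pow(10, Rational(1, 2)))) (o = Add(8, Mul(Mul(-9, Pow(2, Rational(1, 2)), Pow(-5, Rational(1, 2))), -58)) = Add(8, Mul(Mul(-9, Pow(2, Rational(1, 2)), Mul(I, Pow(5, Rational(1, 2)))), -58)) = Add(8, Mul(Mul(-9, I, Pow(10, Rational(1, 2))), -58)) = Add(8, Mul(522, I, Pow(10, Rational(1, 2)))) ≈ Add(8.0000, Mul(1650.7, I)))
Add(o, Mul(-1, Y)) = Add(Add(8, Mul(522, I, Pow(10, Rational(1, 2)))), Mul(-1, 874)) = Add(Add(8, Mul(522, I, Pow(10, Rational(1, 2)))), -874) = Add(-866, Mul(522, I, Pow(10, Rational(1, 2))))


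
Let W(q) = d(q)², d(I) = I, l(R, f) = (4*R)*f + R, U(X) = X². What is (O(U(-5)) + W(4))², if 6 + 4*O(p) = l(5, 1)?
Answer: 6889/16 ≈ 430.56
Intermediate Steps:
l(R, f) = R + 4*R*f (l(R, f) = 4*R*f + R = R + 4*R*f)
O(p) = 19/4 (O(p) = -3/2 + (5*(1 + 4*1))/4 = -3/2 + (5*(1 + 4))/4 = -3/2 + (5*5)/4 = -3/2 + (¼)*25 = -3/2 + 25/4 = 19/4)
W(q) = q²
(O(U(-5)) + W(4))² = (19/4 + 4²)² = (19/4 + 16)² = (83/4)² = 6889/16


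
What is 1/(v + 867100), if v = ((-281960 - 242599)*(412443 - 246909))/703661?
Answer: 100523/74758871942 ≈ 1.3446e-6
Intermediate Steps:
v = -12404621358/100523 (v = -524559*165534*(1/703661) = -86832349506*1/703661 = -12404621358/100523 ≈ -1.2340e+5)
1/(v + 867100) = 1/(-12404621358/100523 + 867100) = 1/(74758871942/100523) = 100523/74758871942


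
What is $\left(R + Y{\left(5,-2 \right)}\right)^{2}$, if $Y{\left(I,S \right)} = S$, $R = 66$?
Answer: $4096$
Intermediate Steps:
$\left(R + Y{\left(5,-2 \right)}\right)^{2} = \left(66 - 2\right)^{2} = 64^{2} = 4096$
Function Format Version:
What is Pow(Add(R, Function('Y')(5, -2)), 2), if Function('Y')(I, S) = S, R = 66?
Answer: 4096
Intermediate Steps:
Pow(Add(R, Function('Y')(5, -2)), 2) = Pow(Add(66, -2), 2) = Pow(64, 2) = 4096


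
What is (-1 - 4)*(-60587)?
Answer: 302935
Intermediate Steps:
(-1 - 4)*(-60587) = -5*(-60587) = 302935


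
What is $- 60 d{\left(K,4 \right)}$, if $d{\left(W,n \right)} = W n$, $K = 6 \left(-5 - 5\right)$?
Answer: $14400$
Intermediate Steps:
$K = -60$ ($K = 6 \left(-10\right) = -60$)
$- 60 d{\left(K,4 \right)} = - 60 \left(\left(-60\right) 4\right) = \left(-60\right) \left(-240\right) = 14400$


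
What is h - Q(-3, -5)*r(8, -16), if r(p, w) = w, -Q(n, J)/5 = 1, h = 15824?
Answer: 15744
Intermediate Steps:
Q(n, J) = -5 (Q(n, J) = -5*1 = -5)
h - Q(-3, -5)*r(8, -16) = 15824 - (-5)*(-16) = 15824 - 1*80 = 15824 - 80 = 15744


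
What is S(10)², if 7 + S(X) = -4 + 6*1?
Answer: 25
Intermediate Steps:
S(X) = -5 (S(X) = -7 + (-4 + 6*1) = -7 + (-4 + 6) = -7 + 2 = -5)
S(10)² = (-5)² = 25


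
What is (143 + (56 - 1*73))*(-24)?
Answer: -3024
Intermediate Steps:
(143 + (56 - 1*73))*(-24) = (143 + (56 - 73))*(-24) = (143 - 17)*(-24) = 126*(-24) = -3024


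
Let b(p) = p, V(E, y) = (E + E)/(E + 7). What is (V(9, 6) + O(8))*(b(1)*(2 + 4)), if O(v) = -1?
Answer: 3/4 ≈ 0.75000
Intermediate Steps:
V(E, y) = 2*E/(7 + E) (V(E, y) = (2*E)/(7 + E) = 2*E/(7 + E))
(V(9, 6) + O(8))*(b(1)*(2 + 4)) = (2*9/(7 + 9) - 1)*(1*(2 + 4)) = (2*9/16 - 1)*(1*6) = (2*9*(1/16) - 1)*6 = (9/8 - 1)*6 = (1/8)*6 = 3/4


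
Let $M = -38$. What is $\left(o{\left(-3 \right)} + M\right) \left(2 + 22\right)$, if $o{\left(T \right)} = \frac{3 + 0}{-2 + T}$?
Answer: $- \frac{4632}{5} \approx -926.4$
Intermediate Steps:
$o{\left(T \right)} = \frac{3}{-2 + T}$
$\left(o{\left(-3 \right)} + M\right) \left(2 + 22\right) = \left(\frac{3}{-2 - 3} - 38\right) \left(2 + 22\right) = \left(\frac{3}{-5} - 38\right) 24 = \left(3 \left(- \frac{1}{5}\right) - 38\right) 24 = \left(- \frac{3}{5} - 38\right) 24 = \left(- \frac{193}{5}\right) 24 = - \frac{4632}{5}$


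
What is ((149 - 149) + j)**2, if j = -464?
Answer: 215296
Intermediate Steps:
((149 - 149) + j)**2 = ((149 - 149) - 464)**2 = (0 - 464)**2 = (-464)**2 = 215296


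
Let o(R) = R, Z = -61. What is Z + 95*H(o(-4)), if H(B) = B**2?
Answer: 1459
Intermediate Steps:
Z + 95*H(o(-4)) = -61 + 95*(-4)**2 = -61 + 95*16 = -61 + 1520 = 1459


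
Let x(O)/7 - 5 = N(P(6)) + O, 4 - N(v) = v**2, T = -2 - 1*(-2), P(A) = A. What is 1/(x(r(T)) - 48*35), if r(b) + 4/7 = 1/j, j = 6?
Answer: -6/11231 ≈ -0.00053424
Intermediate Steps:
T = 0 (T = -2 + 2 = 0)
N(v) = 4 - v**2
r(b) = -17/42 (r(b) = -4/7 + 1/6 = -17/42)
x(O) = -189 + 7*O (x(O) = 35 + 7*((4 - 1*6**2) + O) = 35 + 7*((4 - 1*36) + O) = 35 + 7*((4 - 36) + O) = 35 + 7*(-32 + O) = 35 + (-224 + 7*O) = -189 + 7*O)
1/(x(r(T)) - 48*35) = 1/((-189 + 7*(-17/42)) - 48*35) = 1/((-189 - 17/6) - 1680) = 1/(-1151/6 - 1680) = 1/(-11231/6) = -6/11231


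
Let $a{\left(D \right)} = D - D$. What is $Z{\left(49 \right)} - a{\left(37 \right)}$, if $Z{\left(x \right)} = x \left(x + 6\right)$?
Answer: $2695$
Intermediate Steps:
$a{\left(D \right)} = 0$
$Z{\left(x \right)} = x \left(6 + x\right)$
$Z{\left(49 \right)} - a{\left(37 \right)} = 49 \left(6 + 49\right) - 0 = 49 \cdot 55 + 0 = 2695 + 0 = 2695$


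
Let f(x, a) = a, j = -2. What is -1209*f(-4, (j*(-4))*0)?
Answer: 0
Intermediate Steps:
-1209*f(-4, (j*(-4))*0) = -1209*(-2*(-4))*0 = -9672*0 = -1209*0 = 0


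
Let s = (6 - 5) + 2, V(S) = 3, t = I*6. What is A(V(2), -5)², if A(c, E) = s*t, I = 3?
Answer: 2916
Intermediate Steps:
t = 18 (t = 3*6 = 18)
s = 3 (s = 1 + 2 = 3)
A(c, E) = 54 (A(c, E) = 3*18 = 54)
A(V(2), -5)² = 54² = 2916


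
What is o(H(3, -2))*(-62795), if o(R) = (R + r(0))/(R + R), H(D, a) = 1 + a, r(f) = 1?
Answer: 0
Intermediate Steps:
o(R) = (1 + R)/(2*R) (o(R) = (R + 1)/(R + R) = (1 + R)/((2*R)) = (1 + R)*(1/(2*R)) = (1 + R)/(2*R))
o(H(3, -2))*(-62795) = ((1 + (1 - 2))/(2*(1 - 2)))*(-62795) = ((½)*(1 - 1)/(-1))*(-62795) = ((½)*(-1)*0)*(-62795) = 0*(-62795) = 0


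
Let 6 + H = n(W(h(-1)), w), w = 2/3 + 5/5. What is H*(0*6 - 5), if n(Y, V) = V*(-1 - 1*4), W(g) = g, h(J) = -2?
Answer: 215/3 ≈ 71.667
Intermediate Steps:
w = 5/3 (w = 2*(⅓) + 5*(⅕) = ⅔ + 1 = 5/3 ≈ 1.6667)
n(Y, V) = -5*V (n(Y, V) = V*(-1 - 4) = V*(-5) = -5*V)
H = -43/3 (H = -6 - 5*5/3 = -6 - 25/3 = -43/3 ≈ -14.333)
H*(0*6 - 5) = -43*(0*6 - 5)/3 = -43*(0 - 5)/3 = -43/3*(-5) = 215/3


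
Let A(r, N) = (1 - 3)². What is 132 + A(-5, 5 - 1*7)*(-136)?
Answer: -412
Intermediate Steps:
A(r, N) = 4 (A(r, N) = (-2)² = 4)
132 + A(-5, 5 - 1*7)*(-136) = 132 + 4*(-136) = 132 - 544 = -412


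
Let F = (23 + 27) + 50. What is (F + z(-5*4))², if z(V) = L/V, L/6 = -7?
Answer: 1042441/100 ≈ 10424.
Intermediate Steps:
L = -42 (L = 6*(-7) = -42)
F = 100 (F = 50 + 50 = 100)
z(V) = -42/V
(F + z(-5*4))² = (100 - 42/((-5*4)))² = (100 - 42/(-20))² = (100 - 42*(-1/20))² = (100 + 21/10)² = (1021/10)² = 1042441/100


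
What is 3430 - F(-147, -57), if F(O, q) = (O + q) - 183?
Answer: 3817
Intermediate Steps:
F(O, q) = -183 + O + q
3430 - F(-147, -57) = 3430 - (-183 - 147 - 57) = 3430 - 1*(-387) = 3430 + 387 = 3817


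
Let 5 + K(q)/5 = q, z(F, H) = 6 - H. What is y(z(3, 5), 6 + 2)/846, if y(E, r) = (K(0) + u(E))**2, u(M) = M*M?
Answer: 32/47 ≈ 0.68085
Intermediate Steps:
K(q) = -25 + 5*q
u(M) = M**2
y(E, r) = (-25 + E**2)**2 (y(E, r) = ((-25 + 5*0) + E**2)**2 = ((-25 + 0) + E**2)**2 = (-25 + E**2)**2)
y(z(3, 5), 6 + 2)/846 = (-25 + (6 - 1*5)**2)**2/846 = (-25 + (6 - 5)**2)**2/846 = (-25 + 1**2)**2/846 = (-25 + 1)**2/846 = (1/846)*(-24)**2 = (1/846)*576 = 32/47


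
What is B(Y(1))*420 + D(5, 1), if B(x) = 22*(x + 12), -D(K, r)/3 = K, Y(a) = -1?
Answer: 101625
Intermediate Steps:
D(K, r) = -3*K
B(x) = 264 + 22*x (B(x) = 22*(12 + x) = 264 + 22*x)
B(Y(1))*420 + D(5, 1) = (264 + 22*(-1))*420 - 3*5 = (264 - 22)*420 - 15 = 242*420 - 15 = 101640 - 15 = 101625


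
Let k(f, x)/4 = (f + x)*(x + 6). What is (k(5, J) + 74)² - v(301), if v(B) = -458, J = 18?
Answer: 5207982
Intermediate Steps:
k(f, x) = 4*(6 + x)*(f + x) (k(f, x) = 4*((f + x)*(x + 6)) = 4*((f + x)*(6 + x)) = 4*((6 + x)*(f + x)) = 4*(6 + x)*(f + x))
(k(5, J) + 74)² - v(301) = ((4*18² + 24*5 + 24*18 + 4*5*18) + 74)² - 1*(-458) = ((4*324 + 120 + 432 + 360) + 74)² + 458 = ((1296 + 120 + 432 + 360) + 74)² + 458 = (2208 + 74)² + 458 = 2282² + 458 = 5207524 + 458 = 5207982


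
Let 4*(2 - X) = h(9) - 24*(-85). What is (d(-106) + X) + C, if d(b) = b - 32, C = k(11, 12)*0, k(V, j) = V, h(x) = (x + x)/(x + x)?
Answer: -2585/4 ≈ -646.25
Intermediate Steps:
h(x) = 1 (h(x) = (2*x)/((2*x)) = (2*x)*(1/(2*x)) = 1)
C = 0 (C = 11*0 = 0)
d(b) = -32 + b
X = -2033/4 (X = 2 - (1 - 24*(-85))/4 = 2 - (1 + 2040)/4 = 2 - 1/4*2041 = 2 - 2041/4 = -2033/4 ≈ -508.25)
(d(-106) + X) + C = ((-32 - 106) - 2033/4) + 0 = (-138 - 2033/4) + 0 = -2585/4 + 0 = -2585/4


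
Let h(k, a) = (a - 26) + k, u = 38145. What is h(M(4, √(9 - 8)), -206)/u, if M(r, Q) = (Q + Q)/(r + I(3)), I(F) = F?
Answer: -1622/267015 ≈ -0.0060746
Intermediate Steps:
M(r, Q) = 2*Q/(3 + r) (M(r, Q) = (Q + Q)/(r + 3) = (2*Q)/(3 + r) = 2*Q/(3 + r))
h(k, a) = -26 + a + k (h(k, a) = (-26 + a) + k = -26 + a + k)
h(M(4, √(9 - 8)), -206)/u = (-26 - 206 + 2*√(9 - 8)/(3 + 4))/38145 = (-26 - 206 + 2*√1/7)*(1/38145) = (-26 - 206 + 2*1*(⅐))*(1/38145) = (-26 - 206 + 2/7)*(1/38145) = -1622/7*1/38145 = -1622/267015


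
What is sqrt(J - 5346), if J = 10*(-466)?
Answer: I*sqrt(10006) ≈ 100.03*I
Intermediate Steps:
J = -4660
sqrt(J - 5346) = sqrt(-4660 - 5346) = sqrt(-10006) = I*sqrt(10006)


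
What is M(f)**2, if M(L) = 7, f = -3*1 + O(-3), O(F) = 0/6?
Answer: 49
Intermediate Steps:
O(F) = 0 (O(F) = 0*(1/6) = 0)
f = -3 (f = -3*1 + 0 = -3 + 0 = -3)
M(f)**2 = 7**2 = 49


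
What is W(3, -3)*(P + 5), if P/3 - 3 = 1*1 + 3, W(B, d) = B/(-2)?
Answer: -39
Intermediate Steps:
W(B, d) = -B/2 (W(B, d) = B*(-1/2) = -B/2)
P = 21 (P = 9 + 3*(1*1 + 3) = 9 + 3*(1 + 3) = 9 + 3*4 = 9 + 12 = 21)
W(3, -3)*(P + 5) = (-1/2*3)*(21 + 5) = -3/2*26 = -39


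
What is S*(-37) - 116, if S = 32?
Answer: -1300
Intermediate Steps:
S*(-37) - 116 = 32*(-37) - 116 = -1184 - 116 = -1300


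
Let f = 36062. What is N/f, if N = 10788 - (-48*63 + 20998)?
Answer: -3593/18031 ≈ -0.19927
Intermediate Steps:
N = -7186 (N = 10788 - (-3024 + 20998) = 10788 - 1*17974 = 10788 - 17974 = -7186)
N/f = -7186/36062 = -7186*1/36062 = -3593/18031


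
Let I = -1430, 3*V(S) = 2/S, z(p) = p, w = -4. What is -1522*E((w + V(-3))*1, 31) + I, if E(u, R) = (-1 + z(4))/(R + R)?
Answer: -46613/31 ≈ -1503.6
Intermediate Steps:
V(S) = 2/(3*S) (V(S) = (2/S)/3 = 2/(3*S))
E(u, R) = 3/(2*R) (E(u, R) = (-1 + 4)/(R + R) = 3/((2*R)) = 3*(1/(2*R)) = 3/(2*R))
-1522*E((w + V(-3))*1, 31) + I = -2283/31 - 1430 = -46613/31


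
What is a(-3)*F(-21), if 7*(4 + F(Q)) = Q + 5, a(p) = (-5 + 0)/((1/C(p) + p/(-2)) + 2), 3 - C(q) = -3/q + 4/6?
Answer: 880/119 ≈ 7.3950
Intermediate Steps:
C(q) = 7/3 + 3/q (C(q) = 3 - (-3/q + 4/6) = 3 - (-3/q + 4*(⅙)) = 3 - (-3/q + ⅔) = 3 - (⅔ - 3/q) = 3 + (-⅔ + 3/q) = 7/3 + 3/q)
a(p) = -5/(2 + 1/(7/3 + 3/p) - p/2) (a(p) = (-5 + 0)/((1/(7/3 + 3/p) + p/(-2)) + 2) = -5/((1/(7/3 + 3/p) + p*(-½)) + 2) = -5/((1/(7/3 + 3/p) - p/2) + 2) = -5/(2 + 1/(7/3 + 3/p) - p/2))
F(Q) = -23/7 + Q/7 (F(Q) = -4 + (Q + 5)/7 = -4 + (5 + Q)/7 = -4 + (5/7 + Q/7) = -23/7 + Q/7)
a(-3)*F(-21) = (10*(9 + 7*(-3))/(-36 - 25*(-3) + 7*(-3)²))*(-23/7 + (⅐)*(-21)) = (10*(9 - 21)/(-36 + 75 + 7*9))*(-23/7 - 3) = (10*(-12)/(-36 + 75 + 63))*(-44/7) = (10*(-12)/102)*(-44/7) = (10*(1/102)*(-12))*(-44/7) = -20/17*(-44/7) = 880/119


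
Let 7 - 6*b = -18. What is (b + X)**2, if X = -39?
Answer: 43681/36 ≈ 1213.4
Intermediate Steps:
b = 25/6 (b = 7/6 - 1/6*(-18) = 7/6 + 3 = 25/6 ≈ 4.1667)
(b + X)**2 = (25/6 - 39)**2 = (-209/6)**2 = 43681/36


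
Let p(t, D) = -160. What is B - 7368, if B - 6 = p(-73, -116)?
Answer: -7522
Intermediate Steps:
B = -154 (B = 6 - 160 = -154)
B - 7368 = -154 - 7368 = -7522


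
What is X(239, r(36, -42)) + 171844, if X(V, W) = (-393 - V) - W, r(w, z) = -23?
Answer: 171235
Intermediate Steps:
X(V, W) = -393 - V - W
X(239, r(36, -42)) + 171844 = (-393 - 1*239 - 1*(-23)) + 171844 = (-393 - 239 + 23) + 171844 = -609 + 171844 = 171235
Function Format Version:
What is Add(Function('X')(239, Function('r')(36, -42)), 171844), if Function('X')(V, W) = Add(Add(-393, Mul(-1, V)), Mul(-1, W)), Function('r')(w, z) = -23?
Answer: 171235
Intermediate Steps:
Function('X')(V, W) = Add(-393, Mul(-1, V), Mul(-1, W))
Add(Function('X')(239, Function('r')(36, -42)), 171844) = Add(Add(-393, Mul(-1, 239), Mul(-1, -23)), 171844) = Add(Add(-393, -239, 23), 171844) = Add(-609, 171844) = 171235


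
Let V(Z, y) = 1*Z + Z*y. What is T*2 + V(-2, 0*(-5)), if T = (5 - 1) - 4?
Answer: -2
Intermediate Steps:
T = 0 (T = 4 - 4 = 0)
V(Z, y) = Z + Z*y
T*2 + V(-2, 0*(-5)) = 0*2 - 2*(1 + 0*(-5)) = 0 - 2*(1 + 0) = 0 - 2*1 = 0 - 2 = -2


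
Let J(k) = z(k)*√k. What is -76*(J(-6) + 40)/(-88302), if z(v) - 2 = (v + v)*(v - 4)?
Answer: 1520/44151 + 4636*I*√6/44151 ≈ 0.034427 + 0.2572*I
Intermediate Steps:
z(v) = 2 + 2*v*(-4 + v) (z(v) = 2 + (v + v)*(v - 4) = 2 + (2*v)*(-4 + v) = 2 + 2*v*(-4 + v))
J(k) = √k*(2 - 8*k + 2*k²) (J(k) = (2 - 8*k + 2*k²)*√k = √k*(2 - 8*k + 2*k²))
-76*(J(-6) + 40)/(-88302) = -76*(2*√(-6)*(1 + (-6)² - 4*(-6)) + 40)/(-88302) = -76*(2*(I*√6)*(1 + 36 + 24) + 40)*(-1/88302) = -76*(2*(I*√6)*61 + 40)*(-1/88302) = -76*(122*I*√6 + 40)*(-1/88302) = -76*(40 + 122*I*√6)*(-1/88302) = (-3040 - 9272*I*√6)*(-1/88302) = 1520/44151 + 4636*I*√6/44151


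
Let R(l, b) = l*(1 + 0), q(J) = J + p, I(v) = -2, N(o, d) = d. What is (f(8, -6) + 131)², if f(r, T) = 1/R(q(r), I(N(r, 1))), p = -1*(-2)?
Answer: 1718721/100 ≈ 17187.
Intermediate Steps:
p = 2
q(J) = 2 + J (q(J) = J + 2 = 2 + J)
R(l, b) = l (R(l, b) = l*1 = l)
f(r, T) = 1/(2 + r)
(f(8, -6) + 131)² = (1/(2 + 8) + 131)² = (1/10 + 131)² = (⅒ + 131)² = (1311/10)² = 1718721/100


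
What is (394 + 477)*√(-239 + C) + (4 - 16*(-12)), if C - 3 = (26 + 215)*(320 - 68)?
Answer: 196 + 3484*√3781 ≈ 2.1443e+5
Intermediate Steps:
C = 60735 (C = 3 + (26 + 215)*(320 - 68) = 3 + 241*252 = 3 + 60732 = 60735)
(394 + 477)*√(-239 + C) + (4 - 16*(-12)) = (394 + 477)*√(-239 + 60735) + (4 - 16*(-12)) = 871*√60496 + (4 + 192) = 871*(4*√3781) + 196 = 3484*√3781 + 196 = 196 + 3484*√3781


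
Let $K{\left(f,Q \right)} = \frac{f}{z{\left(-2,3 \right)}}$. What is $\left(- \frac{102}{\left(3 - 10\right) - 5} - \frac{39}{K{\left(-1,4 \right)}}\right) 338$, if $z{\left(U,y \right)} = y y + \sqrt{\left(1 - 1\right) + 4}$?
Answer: $147875$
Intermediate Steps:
$z{\left(U,y \right)} = 2 + y^{2}$ ($z{\left(U,y \right)} = y^{2} + \sqrt{0 + 4} = y^{2} + \sqrt{4} = y^{2} + 2 = 2 + y^{2}$)
$K{\left(f,Q \right)} = \frac{f}{11}$ ($K{\left(f,Q \right)} = \frac{f}{2 + 3^{2}} = \frac{f}{2 + 9} = \frac{f}{11}$)
$\left(- \frac{102}{\left(3 - 10\right) - 5} - \frac{39}{K{\left(-1,4 \right)}}\right) 338 = \left(- \frac{102}{\left(3 - 10\right) - 5} - \frac{39}{\frac{1}{11} \left(-1\right)}\right) 338 = \left(- \frac{102}{-7 - 5} - \frac{39}{- \frac{1}{11}}\right) 338 = \left(- \frac{102}{-12} - -429\right) 338 = \left(\left(-102\right) \left(- \frac{1}{12}\right) + 429\right) 338 = \left(\frac{17}{2} + 429\right) 338 = \frac{875}{2} \cdot 338 = 147875$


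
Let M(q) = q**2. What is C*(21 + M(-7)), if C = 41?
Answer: 2870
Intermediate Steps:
C*(21 + M(-7)) = 41*(21 + (-7)**2) = 41*(21 + 49) = 41*70 = 2870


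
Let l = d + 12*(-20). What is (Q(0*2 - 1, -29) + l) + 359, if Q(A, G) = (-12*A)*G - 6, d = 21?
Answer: -214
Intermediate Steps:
Q(A, G) = -6 - 12*A*G (Q(A, G) = -12*A*G - 6 = -6 - 12*A*G)
l = -219 (l = 21 + 12*(-20) = 21 - 240 = -219)
(Q(0*2 - 1, -29) + l) + 359 = ((-6 - 12*(0*2 - 1)*(-29)) - 219) + 359 = ((-6 - 12*(0 - 1)*(-29)) - 219) + 359 = ((-6 - 12*(-1)*(-29)) - 219) + 359 = ((-6 - 348) - 219) + 359 = (-354 - 219) + 359 = -573 + 359 = -214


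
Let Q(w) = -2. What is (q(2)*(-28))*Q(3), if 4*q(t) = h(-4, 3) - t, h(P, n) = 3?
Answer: 14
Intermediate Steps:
q(t) = 3/4 - t/4 (q(t) = (3 - t)/4 = 3/4 - t/4)
(q(2)*(-28))*Q(3) = ((3/4 - 1/4*2)*(-28))*(-2) = ((3/4 - 1/2)*(-28))*(-2) = ((1/4)*(-28))*(-2) = -7*(-2) = 14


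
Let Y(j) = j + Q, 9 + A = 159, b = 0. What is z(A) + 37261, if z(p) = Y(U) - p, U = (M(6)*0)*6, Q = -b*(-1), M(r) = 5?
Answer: 37111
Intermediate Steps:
A = 150 (A = -9 + 159 = 150)
Q = 0 (Q = -1*0*(-1) = 0*(-1) = 0)
U = 0 (U = (5*0)*6 = 0*6 = 0)
Y(j) = j (Y(j) = j + 0 = j)
z(p) = -p (z(p) = 0 - p = -p)
z(A) + 37261 = -1*150 + 37261 = -150 + 37261 = 37111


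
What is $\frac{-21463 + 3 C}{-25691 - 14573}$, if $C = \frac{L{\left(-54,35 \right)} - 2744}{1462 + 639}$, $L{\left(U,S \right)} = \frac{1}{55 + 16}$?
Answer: $\frac{1601120821}{3003110572} \approx 0.53315$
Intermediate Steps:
$L{\left(U,S \right)} = \frac{1}{71}$
$C = - \frac{194823}{149171}$ ($C = \frac{\frac{1}{71} - 2744}{1462 + 639} = - \frac{194823}{71 \cdot 2101} = \left(- \frac{194823}{71}\right) \frac{1}{2101} = - \frac{194823}{149171} \approx -1.306$)
$\frac{-21463 + 3 C}{-25691 - 14573} = \frac{-21463 + 3 \left(- \frac{194823}{149171}\right)}{-25691 - 14573} = \frac{-21463 - \frac{584469}{149171}}{-40264} = \left(- \frac{3202241642}{149171}\right) \left(- \frac{1}{40264}\right) = \frac{1601120821}{3003110572}$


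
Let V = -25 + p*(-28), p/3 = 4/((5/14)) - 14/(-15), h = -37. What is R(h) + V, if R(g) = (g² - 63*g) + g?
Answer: 13094/5 ≈ 2618.8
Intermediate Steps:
p = 182/5 (p = 3*(4/((5/14)) - 14/(-15)) = 3*(4/((5*(1/14))) - 14*(-1/15)) = 3*(4/(5/14) + 14/15) = 3*(4*(14/5) + 14/15) = 3*(56/5 + 14/15) = 3*(182/15) = 182/5 ≈ 36.400)
R(g) = g² - 62*g
V = -5221/5 (V = -25 + (182/5)*(-28) = -25 - 5096/5 = -5221/5 ≈ -1044.2)
R(h) + V = -37*(-62 - 37) - 5221/5 = -37*(-99) - 5221/5 = 3663 - 5221/5 = 13094/5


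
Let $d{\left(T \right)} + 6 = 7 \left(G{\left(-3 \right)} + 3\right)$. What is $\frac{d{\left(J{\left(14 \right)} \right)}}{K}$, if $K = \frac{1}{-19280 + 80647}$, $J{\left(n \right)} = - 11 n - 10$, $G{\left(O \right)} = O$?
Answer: $-368202$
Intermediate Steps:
$J{\left(n \right)} = -10 - 11 n$
$K = \frac{1}{61367} \approx 1.6295 \cdot 10^{-5}$
$d{\left(T \right)} = -6$ ($d{\left(T \right)} = -6 + 7 \left(-3 + 3\right) = -6 + 7 \cdot 0 = -6 + 0 = -6$)
$\frac{d{\left(J{\left(14 \right)} \right)}}{K} = - 6 \frac{1}{\frac{1}{61367}} = \left(-6\right) 61367 = -368202$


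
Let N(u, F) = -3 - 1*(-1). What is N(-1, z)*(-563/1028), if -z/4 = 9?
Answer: 563/514 ≈ 1.0953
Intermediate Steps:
z = -36 (z = -4*9 = -36)
N(u, F) = -2 (N(u, F) = -3 + 1 = -2)
N(-1, z)*(-563/1028) = -(-1126)/1028 = -2*(-563/1028) = 563/514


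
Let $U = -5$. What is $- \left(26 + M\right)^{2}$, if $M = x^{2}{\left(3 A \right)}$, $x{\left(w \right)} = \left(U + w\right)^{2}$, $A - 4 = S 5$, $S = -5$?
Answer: $-457164351485604$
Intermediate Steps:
$A = -21$ ($A = 4 - 25 = -21$)
$x{\left(w \right)} = \left(-5 + w\right)^{2}$
$M = 21381376$ ($M = \left(\left(-5 + 3 \left(-21\right)\right)^{2}\right)^{2} = \left(\left(-5 - 63\right)^{2}\right)^{2} = \left(\left(-68\right)^{2}\right)^{2} = 4624^{2} = 21381376$)
$- \left(26 + M\right)^{2} = - \left(26 + 21381376\right)^{2} = - 21381402^{2} = \left(-1\right) 457164351485604 = -457164351485604$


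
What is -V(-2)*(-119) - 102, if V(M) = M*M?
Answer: 374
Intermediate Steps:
V(M) = M²
-V(-2)*(-119) - 102 = -1*(-2)²*(-119) - 102 = -1*4*(-119) - 102 = -4*(-119) - 102 = 476 - 102 = 374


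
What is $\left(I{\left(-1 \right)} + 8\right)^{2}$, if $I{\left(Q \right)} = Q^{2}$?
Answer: $81$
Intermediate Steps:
$\left(I{\left(-1 \right)} + 8\right)^{2} = \left(\left(-1\right)^{2} + 8\right)^{2} = \left(1 + 8\right)^{2} = 9^{2} = 81$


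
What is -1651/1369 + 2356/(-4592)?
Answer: -2701689/1571612 ≈ -1.7191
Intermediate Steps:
-1651/1369 + 2356/(-4592) = -1651*1/1369 + 2356*(-1/4592) = -1651/1369 - 589/1148 = -2701689/1571612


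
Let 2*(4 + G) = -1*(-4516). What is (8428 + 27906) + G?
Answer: 38588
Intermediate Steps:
G = 2254 (G = -4 + (-1*(-4516))/2 = -4 + (½)*4516 = -4 + 2258 = 2254)
(8428 + 27906) + G = (8428 + 27906) + 2254 = 36334 + 2254 = 38588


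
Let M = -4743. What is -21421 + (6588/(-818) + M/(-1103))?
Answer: -9665284862/451127 ≈ -21425.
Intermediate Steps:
-21421 + (6588/(-818) + M/(-1103)) = -21421 + (6588/(-818) - 4743/(-1103)) = -21421 + (6588*(-1/818) - 4743*(-1/1103)) = -21421 + (-3294/409 + 4743/1103) = -21421 - 1693395/451127 = -9665284862/451127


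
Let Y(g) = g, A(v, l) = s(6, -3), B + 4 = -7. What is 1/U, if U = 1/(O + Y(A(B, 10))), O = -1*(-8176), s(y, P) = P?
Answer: 8173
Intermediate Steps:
B = -11 (B = -4 - 7 = -11)
A(v, l) = -3
O = 8176
U = 1/8173 (U = 1/(8176 - 3) = 1/8173 ≈ 0.00012235)
1/U = 1/(1/8173) = 8173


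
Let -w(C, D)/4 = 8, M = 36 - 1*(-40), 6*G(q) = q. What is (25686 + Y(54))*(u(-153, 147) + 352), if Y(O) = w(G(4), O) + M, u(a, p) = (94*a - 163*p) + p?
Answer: -973726120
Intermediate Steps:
G(q) = q/6
u(a, p) = -162*p + 94*a (u(a, p) = (-163*p + 94*a) + p = -162*p + 94*a)
M = 76 (M = 36 + 40 = 76)
w(C, D) = -32 (w(C, D) = -4*8 = -32)
Y(O) = 44 (Y(O) = -32 + 76 = 44)
(25686 + Y(54))*(u(-153, 147) + 352) = (25686 + 44)*((-162*147 + 94*(-153)) + 352) = 25730*((-23814 - 14382) + 352) = 25730*(-38196 + 352) = 25730*(-37844) = -973726120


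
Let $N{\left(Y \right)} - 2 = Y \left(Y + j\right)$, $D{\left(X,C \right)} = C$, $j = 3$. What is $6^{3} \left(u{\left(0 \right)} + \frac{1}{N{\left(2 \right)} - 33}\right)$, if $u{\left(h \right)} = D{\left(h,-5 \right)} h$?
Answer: $- \frac{72}{7} \approx -10.286$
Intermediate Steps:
$N{\left(Y \right)} = 2 + Y \left(3 + Y\right)$ ($N{\left(Y \right)} = 2 + Y \left(Y + 3\right) = 2 + Y \left(3 + Y\right)$)
$u{\left(h \right)} = - 5 h$
$6^{3} \left(u{\left(0 \right)} + \frac{1}{N{\left(2 \right)} - 33}\right) = 6^{3} \left(\left(-5\right) 0 + \frac{1}{\left(2 + 2^{2} + 3 \cdot 2\right) - 33}\right) = 216 \left(0 + \frac{1}{\left(2 + 4 + 6\right) - 33}\right) = 216 \left(0 + \frac{1}{12 - 33}\right) = 216 \left(0 + \frac{1}{-21}\right) = 216 \left(0 - \frac{1}{21}\right) = 216 \left(- \frac{1}{21}\right) = - \frac{72}{7}$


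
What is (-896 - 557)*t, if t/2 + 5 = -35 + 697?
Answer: -1909242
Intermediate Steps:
t = 1314 (t = -10 + 2*(-35 + 697) = -10 + 2*662 = -10 + 1324 = 1314)
(-896 - 557)*t = (-896 - 557)*1314 = -1453*1314 = -1909242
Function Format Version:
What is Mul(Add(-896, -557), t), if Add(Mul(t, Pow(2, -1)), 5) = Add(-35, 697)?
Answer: -1909242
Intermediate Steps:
t = 1314 (t = Add(-10, Mul(2, Add(-35, 697))) = Add(-10, Mul(2, 662)) = Add(-10, 1324) = 1314)
Mul(Add(-896, -557), t) = Mul(Add(-896, -557), 1314) = Mul(-1453, 1314) = -1909242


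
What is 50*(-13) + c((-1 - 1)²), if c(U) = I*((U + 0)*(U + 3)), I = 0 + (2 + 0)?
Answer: -594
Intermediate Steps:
I = 2 (I = 0 + 2 = 2)
c(U) = 2*U*(3 + U) (c(U) = 2*((U + 0)*(U + 3)) = 2*(U*(3 + U)) = 2*U*(3 + U))
50*(-13) + c((-1 - 1)²) = 50*(-13) + 2*(-1 - 1)²*(3 + (-1 - 1)²) = -650 + 2*(-2)²*(3 + (-2)²) = -650 + 2*4*(3 + 4) = -650 + 2*4*7 = -650 + 56 = -594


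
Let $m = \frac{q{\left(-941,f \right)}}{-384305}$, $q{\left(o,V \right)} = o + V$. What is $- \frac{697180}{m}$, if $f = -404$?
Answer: $- \frac{53585951980}{269} \approx -1.992 \cdot 10^{8}$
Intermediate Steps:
$q{\left(o,V \right)} = V + o$
$m = \frac{269}{76861}$ ($m = \frac{-404 - 941}{-384305} = \left(-1345\right) \left(- \frac{1}{384305}\right) = \frac{269}{76861} \approx 0.0034998$)
$- \frac{697180}{m} = - \frac{697180}{\frac{269}{76861}} = \left(-697180\right) \frac{76861}{269} = - \frac{53585951980}{269}$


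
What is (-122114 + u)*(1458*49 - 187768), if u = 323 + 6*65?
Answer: 14122092726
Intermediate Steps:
u = 713 (u = 323 + 390 = 713)
(-122114 + u)*(1458*49 - 187768) = (-122114 + 713)*(1458*49 - 187768) = -121401*(71442 - 187768) = -121401*(-116326) = 14122092726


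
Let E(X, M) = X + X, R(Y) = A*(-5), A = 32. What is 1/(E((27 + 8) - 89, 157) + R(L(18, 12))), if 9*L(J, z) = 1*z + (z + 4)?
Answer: -1/268 ≈ -0.0037313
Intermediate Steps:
L(J, z) = 4/9 + 2*z/9 (L(J, z) = (1*z + (z + 4))/9 = (z + (4 + z))/9 = (4 + 2*z)/9 = 4/9 + 2*z/9)
R(Y) = -160 (R(Y) = 32*(-5) = -160)
E(X, M) = 2*X
1/(E((27 + 8) - 89, 157) + R(L(18, 12))) = 1/(2*((27 + 8) - 89) - 160) = 1/(2*(35 - 89) - 160) = 1/(2*(-54) - 160) = 1/(-108 - 160) = 1/(-268) = -1/268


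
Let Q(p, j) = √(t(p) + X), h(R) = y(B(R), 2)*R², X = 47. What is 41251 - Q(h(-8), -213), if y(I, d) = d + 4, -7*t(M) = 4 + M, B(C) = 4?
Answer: 41251 - I*√413/7 ≈ 41251.0 - 2.9032*I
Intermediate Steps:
t(M) = -4/7 - M/7 (t(M) = -(4 + M)/7 = -4/7 - M/7)
y(I, d) = 4 + d
h(R) = 6*R² (h(R) = (4 + 2)*R² = 6*R²)
Q(p, j) = √(325/7 - p/7) (Q(p, j) = √((-4/7 - p/7) + 47) = √(325/7 - p/7))
41251 - Q(h(-8), -213) = 41251 - √(2275 - 42*(-8)²)/7 = 41251 - √(2275 - 42*64)/7 = 41251 - √(2275 - 7*384)/7 = 41251 - √(2275 - 2688)/7 = 41251 - √(-413)/7 = 41251 - I*√413/7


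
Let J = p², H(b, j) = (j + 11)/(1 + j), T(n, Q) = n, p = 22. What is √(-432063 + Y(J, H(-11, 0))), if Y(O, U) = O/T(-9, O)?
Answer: I*√3889051/3 ≈ 657.36*I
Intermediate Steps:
H(b, j) = (11 + j)/(1 + j)
J = 484 (J = 22² = 484)
Y(O, U) = -O/9 (Y(O, U) = O/(-9) = O*(-⅑) = -O/9)
√(-432063 + Y(J, H(-11, 0))) = √(-432063 - ⅑*484) = √(-432063 - 484/9) = √(-3889051/9) = I*√3889051/3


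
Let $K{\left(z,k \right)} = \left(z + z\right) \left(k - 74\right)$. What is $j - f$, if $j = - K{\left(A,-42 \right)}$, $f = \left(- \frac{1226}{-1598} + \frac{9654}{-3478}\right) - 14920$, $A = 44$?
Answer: $\frac{742918442}{29563} \approx 25130.0$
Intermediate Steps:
$K{\left(z,k \right)} = 2 z \left(-74 + k\right)$
$f = - \frac{441139338}{29563}$ ($f = \left(\left(-1226\right) \left(- \frac{1}{1598}\right) + 9654 \left(- \frac{1}{3478}\right)\right) - 14920 = \left(\frac{613}{799} - \frac{4827}{1739}\right) - 14920 = - \frac{59378}{29563} - 14920 = - \frac{441139338}{29563} \approx -14922.0$)
$j = 10208$ ($j = - 2 \cdot 44 \left(-74 - 42\right) = - 2 \cdot 44 \left(-116\right) = \left(-1\right) \left(-10208\right) = 10208$)
$j - f = 10208 - - \frac{441139338}{29563} = 10208 + \frac{441139338}{29563} = \frac{742918442}{29563}$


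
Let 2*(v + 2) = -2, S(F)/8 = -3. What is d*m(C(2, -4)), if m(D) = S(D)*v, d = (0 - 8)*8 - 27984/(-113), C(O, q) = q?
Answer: 1494144/113 ≈ 13223.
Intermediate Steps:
S(F) = -24 (S(F) = 8*(-3) = -24)
v = -3 (v = -2 + (½)*(-2) = -2 - 1 = -3)
d = 20752/113 (d = -8*8 - 27984*(-1)/113 = -64 - 159*(-176/113) = -64 + 27984/113 = 20752/113 ≈ 183.65)
m(D) = 72 (m(D) = -24*(-3) = 72)
d*m(C(2, -4)) = (20752/113)*72 = 1494144/113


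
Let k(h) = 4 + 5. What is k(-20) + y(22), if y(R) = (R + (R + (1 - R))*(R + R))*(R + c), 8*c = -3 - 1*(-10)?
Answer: 6075/4 ≈ 1518.8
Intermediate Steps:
c = 7/8 (c = (-3 - 1*(-10))/8 = (-3 + 10)/8 = (1/8)*7 = 7/8 ≈ 0.87500)
k(h) = 9
y(R) = 3*R*(7/8 + R) (y(R) = (R + (R + (1 - R))*(R + R))*(R + 7/8) = (R + 1*(2*R))*(7/8 + R) = (R + 2*R)*(7/8 + R) = (3*R)*(7/8 + R) = 3*R*(7/8 + R))
k(-20) + y(22) = 9 + (3/8)*22*(7 + 8*22) = 9 + (3/8)*22*(7 + 176) = 9 + (3/8)*22*183 = 9 + 6039/4 = 6075/4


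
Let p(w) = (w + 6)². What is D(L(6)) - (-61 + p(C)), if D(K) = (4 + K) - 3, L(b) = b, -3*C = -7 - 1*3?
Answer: -172/9 ≈ -19.111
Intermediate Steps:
C = 10/3 (C = -(-7 - 1*3)/3 = -(-7 - 3)/3 = -⅓*(-10) = 10/3 ≈ 3.3333)
D(K) = 1 + K
p(w) = (6 + w)²
D(L(6)) - (-61 + p(C)) = (1 + 6) - (-61 + (6 + 10/3)²) = 7 - (-61 + (28/3)²) = 7 - (-61 + 784/9) = 7 - 1*235/9 = 7 - 235/9 = -172/9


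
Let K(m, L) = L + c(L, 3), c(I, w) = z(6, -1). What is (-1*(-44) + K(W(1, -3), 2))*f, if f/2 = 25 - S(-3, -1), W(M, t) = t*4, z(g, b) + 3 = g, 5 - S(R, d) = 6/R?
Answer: 1764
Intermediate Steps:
S(R, d) = 5 - 6/R
z(g, b) = -3 + g
c(I, w) = 3 (c(I, w) = -3 + 6 = 3)
W(M, t) = 4*t
K(m, L) = 3 + L (K(m, L) = L + 3 = 3 + L)
f = 36 (f = 2*(25 - (5 - 6/(-3))) = 2*(25 - (5 - 6*(-1/3))) = 2*(25 - (5 + 2)) = 2*(25 - 1*7) = 2*(25 - 7) = 2*18 = 36)
(-1*(-44) + K(W(1, -3), 2))*f = (-1*(-44) + (3 + 2))*36 = (44 + 5)*36 = 49*36 = 1764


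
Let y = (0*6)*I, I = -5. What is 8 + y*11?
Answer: 8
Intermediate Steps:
y = 0 (y = (0*6)*(-5) = 0*(-5) = 0)
8 + y*11 = 8 + 0*11 = 8 + 0 = 8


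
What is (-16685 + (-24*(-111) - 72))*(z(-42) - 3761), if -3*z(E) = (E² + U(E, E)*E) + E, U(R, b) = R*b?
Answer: -286947573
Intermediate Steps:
z(E) = -E/3 - E²/3 - E³/3 (z(E) = -((E² + (E*E)*E) + E)/3 = -((E² + E²*E) + E)/3 = -((E² + E³) + E)/3 = -(E + E² + E³)/3 = -E/3 - E²/3 - E³/3)
(-16685 + (-24*(-111) - 72))*(z(-42) - 3761) = (-16685 + (-24*(-111) - 72))*(-⅓*(-42)*(1 - 42 + (-42)²) - 3761) = (-16685 + (2664 - 72))*(-⅓*(-42)*(1 - 42 + 1764) - 3761) = (-16685 + 2592)*(-⅓*(-42)*1723 - 3761) = -14093*(24122 - 3761) = -14093*20361 = -286947573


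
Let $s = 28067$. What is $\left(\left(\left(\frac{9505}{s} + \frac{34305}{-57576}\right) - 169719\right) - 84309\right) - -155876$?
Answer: $- \frac{52870877801513}{538661864} \approx -98152.0$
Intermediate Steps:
$\left(\left(\left(\frac{9505}{s} + \frac{34305}{-57576}\right) - 169719\right) - 84309\right) - -155876 = \left(\left(\left(\frac{9505}{28067} + \frac{34305}{-57576}\right) - 169719\right) - 84309\right) - -155876 = \left(\left(\left(9505 \cdot \frac{1}{28067} + 34305 \left(- \frac{1}{57576}\right)\right) - 169719\right) - 84309\right) + 155876 = \left(\left(\left(\frac{9505}{28067} - \frac{11435}{19192}\right) - 169719\right) - 84309\right) + 155876 = \left(\left(- \frac{138526185}{538661864} - 169719\right) - 84309\right) + 155876 = \left(- \frac{91421291422401}{538661864} - 84309\right) + 155876 = - \frac{136835334514377}{538661864} + 155876 = - \frac{52870877801513}{538661864}$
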